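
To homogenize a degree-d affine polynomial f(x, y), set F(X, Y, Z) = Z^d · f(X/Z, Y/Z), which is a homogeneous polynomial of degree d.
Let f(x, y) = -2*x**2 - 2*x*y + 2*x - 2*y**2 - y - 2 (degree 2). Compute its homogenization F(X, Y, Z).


F(X, Y, Z) = -2*X**2 - 2*X*Y + 2*X*Z - 2*Y**2 - Y*Z - 2*Z**2

deg(f) = 2.
Substitute x = X/Z, y = Y/Z into f, then multiply by Z^2.
  monomial -2·x^2·y^0 ↦ -2·X^2·Y^0·Z^0.
  monomial -2·x^1·y^1 ↦ -2·X^1·Y^1·Z^0.
  monomial 2·x^1·y^0 ↦ 2·X^1·Y^0·Z^1.
  monomial -2·x^0·y^2 ↦ -2·X^0·Y^2·Z^0.
  monomial -1·x^0·y^1 ↦ -1·X^0·Y^1·Z^1.
  monomial -2·x^0·y^0 ↦ -2·X^0·Y^0·Z^2.
Collecting: F(X, Y, Z) = -2*X**2 - 2*X*Y + 2*X*Z - 2*Y**2 - Y*Z - 2*Z**2.


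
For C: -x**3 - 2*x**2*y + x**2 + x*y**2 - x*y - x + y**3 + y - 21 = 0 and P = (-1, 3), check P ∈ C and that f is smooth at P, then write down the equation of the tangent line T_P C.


Tangent line at P: 12*x + 21*y - 51 = 0.

Step 1: f(-1, 3) = 0, so P lies on C.
Step 2: partial derivatives
  f_x(x, y) = -3*x**2 - 4*x*y + 2*x + y**2 - y - 1, f_y(x, y) = -2*x**2 + 2*x*y - x + 3*y**2 + 1.
  f_x(P) = 12, f_y(P) = 21 (gradient nonzero, so P is smooth).
Step 3: tangent line at P: 12·(x − -1) + 21·(y − 3) = 0.
Expanding: 12*x + 21*y - 51 = 0.


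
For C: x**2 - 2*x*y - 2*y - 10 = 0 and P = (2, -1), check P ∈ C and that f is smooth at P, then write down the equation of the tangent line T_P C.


Tangent line at P: 6*x - 6*y - 18 = 0.

Step 1: f(2, -1) = 0, so P lies on C.
Step 2: partial derivatives
  f_x(x, y) = 2*x - 2*y, f_y(x, y) = -2*x - 2.
  f_x(P) = 6, f_y(P) = -6 (gradient nonzero, so P is smooth).
Step 3: tangent line at P: 6·(x − 2) + -6·(y − -1) = 0.
Expanding: 6*x - 6*y - 18 = 0.


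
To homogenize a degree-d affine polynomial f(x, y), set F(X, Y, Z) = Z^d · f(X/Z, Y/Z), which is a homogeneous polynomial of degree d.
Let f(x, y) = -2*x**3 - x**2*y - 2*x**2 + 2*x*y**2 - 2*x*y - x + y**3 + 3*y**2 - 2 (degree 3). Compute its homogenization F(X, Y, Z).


F(X, Y, Z) = -2*X**3 - X**2*Y - 2*X**2*Z + 2*X*Y**2 - 2*X*Y*Z - X*Z**2 + Y**3 + 3*Y**2*Z - 2*Z**3

deg(f) = 3.
Substitute x = X/Z, y = Y/Z into f, then multiply by Z^3.
  monomial -2·x^3·y^0 ↦ -2·X^3·Y^0·Z^0.
  monomial -1·x^2·y^1 ↦ -1·X^2·Y^1·Z^0.
  monomial -2·x^2·y^0 ↦ -2·X^2·Y^0·Z^1.
  monomial 2·x^1·y^2 ↦ 2·X^1·Y^2·Z^0.
  monomial -2·x^1·y^1 ↦ -2·X^1·Y^1·Z^1.
  monomial -1·x^1·y^0 ↦ -1·X^1·Y^0·Z^2.
  monomial 1·x^0·y^3 ↦ 1·X^0·Y^3·Z^0.
  monomial 3·x^0·y^2 ↦ 3·X^0·Y^2·Z^1.
  monomial -2·x^0·y^0 ↦ -2·X^0·Y^0·Z^3.
Collecting: F(X, Y, Z) = -2*X**3 - X**2*Y - 2*X**2*Z + 2*X*Y**2 - 2*X*Y*Z - X*Z**2 + Y**3 + 3*Y**2*Z - 2*Z**3.


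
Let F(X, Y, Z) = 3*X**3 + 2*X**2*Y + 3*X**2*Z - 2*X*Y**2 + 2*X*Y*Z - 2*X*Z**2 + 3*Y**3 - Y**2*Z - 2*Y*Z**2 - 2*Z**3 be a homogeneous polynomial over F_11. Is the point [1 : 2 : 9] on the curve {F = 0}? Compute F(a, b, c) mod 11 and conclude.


F(1,2,9) ≡ 9 (mod 11); P is NOT on the curve.

Evaluate F(1, 2, 9) term-by-term (mod 11).
  3*X**3 ↦ 3·1·1·1 = 3
  2*X**2*Y ↦ 2·1·2·1 = 4
  3*X**2*Z ↦ 3·1·1·9 = 27
  -2*X*Y**2 ↦ -2·1·4·1 = -8
  2*X*Y*Z ↦ 2·1·2·9 = 36
  -2*X*Z**2 ↦ -2·1·1·81 = -162
  3*Y**3 ↦ 3·1·8·1 = 24
  -Y**2*Z ↦ -1·1·4·9 = -36
  -2*Y*Z**2 ↦ -2·1·2·81 = -324
  -2*Z**3 ↦ -2·1·1·729 = -1458
Sum: F(1, 2, 9) = (3) + (4) + (27) + (-8) + (36) + (-162) + (24) + (-36) + (-324) + (-1458) = -1894.
Reducing mod 11: -1894 ≡ 9 (mod 11).
Since F(a, b, c) ≡ 9 ≠ 0 (mod 11), P does NOT lie on the curve.


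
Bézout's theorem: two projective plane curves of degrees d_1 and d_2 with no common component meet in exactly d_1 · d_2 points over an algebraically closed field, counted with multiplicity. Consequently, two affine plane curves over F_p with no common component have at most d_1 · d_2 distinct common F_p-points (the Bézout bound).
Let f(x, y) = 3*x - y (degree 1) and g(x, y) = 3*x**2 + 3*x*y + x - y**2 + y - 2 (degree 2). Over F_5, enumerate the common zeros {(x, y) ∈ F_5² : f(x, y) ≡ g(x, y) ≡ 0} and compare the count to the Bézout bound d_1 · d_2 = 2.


Common zeros: {(1, 3)}; count = 1; Bézout bound = 2.

deg(f) = 1, deg(g) = 2, so Bézout bound = 2.
Scan x ∈ F_5. For each x, list the y ∈ F_5 with f(x, y) ≡ 0 and those with g(x, y) ≡ 0 (mod 5); the common zeros in that column are the intersection.
  x = 0: f ≡ 0 at y ∈ {0}; g ≡ 0 at y ∈ ∅; common: ∅.
  x = 1: f ≡ 0 at y ∈ {3}; g ≡ 0 at y ∈ {1, 3}; common: {3}.
  x = 2: f ≡ 0 at y ∈ {1}; g ≡ 0 at y ∈ ∅; common: ∅.
  x = 3: f ≡ 0 at y ∈ {4}; g ≡ 0 at y ∈ ∅; common: ∅.
  x = 4: f ≡ 0 at y ∈ {2}; g ≡ 0 at y ∈ {0, 3}; common: ∅.
Collecting: common zeros = {(1, 3)}, so the count is 1.
Comparison with the Bézout bound: 1 ≤ 2 = deg(f)·deg(g), as expected for curves with no common component (the affine F_5-count falls short of the bound because intersections may lie at infinity, over extension fields, or carry multiplicity).


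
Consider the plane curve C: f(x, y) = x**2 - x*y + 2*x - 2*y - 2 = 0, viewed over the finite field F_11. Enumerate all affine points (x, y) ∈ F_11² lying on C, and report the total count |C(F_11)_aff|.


Affine F_11-points: {(0, 10), (1, 4), (2, 7), (3, 7), (4, 0), (5, 0), (6, 3), (7, 8), (8, 10), (10, 8)}; count = 10.

For each of the 121 pairs (x, y) ∈ F_11², evaluate f(x, y) mod 11. Record the zeros.
  x = 0: [0↦9, 1↦7, 2↦5, 3↦3, 4↦1, 5↦10, 6↦8, 7↦6, 8↦4, 9↦2, 10↦0]  zeros at y ∈ {10}
  x = 1: [0↦1, 1↦9, 2↦6, 3↦3, 4↦0, 5↦8, 6↦5, 7↦2, 8↦10, 9↦7, 10↦4]  zeros at y ∈ {4}
  x = 2: [0↦6, 1↦2, 2↦9, 3↦5, 4↦1, 5↦8, 6↦4, 7↦0, 8↦7, 9↦3, 10↦10]  zeros at y ∈ {7}
  x = 3: [0↦2, 1↦8, 2↦3, 3↦9, 4↦4, 5↦10, 6↦5, 7↦0, 8↦6, 9↦1, 10↦7]  zeros at y ∈ {7}
  x = 4: [0↦0, 1↦5, 2↦10, 3↦4, 4↦9, 5↦3, 6↦8, 7↦2, 8↦7, 9↦1, 10↦6]  zeros at y ∈ {0}
  x = 5: [0↦0, 1↦4, 2↦8, 3↦1, 4↦5, 5↦9, 6↦2, 7↦6, 8↦10, 9↦3, 10↦7]  zeros at y ∈ {0}
  x = 6: [0↦2, 1↦5, 2↦8, 3↦0, 4↦3, 5↦6, 6↦9, 7↦1, 8↦4, 9↦7, 10↦10]  zeros at y ∈ {3}
  x = 7: [0↦6, 1↦8, 2↦10, 3↦1, 4↦3, 5↦5, 6↦7, 7↦9, 8↦0, 9↦2, 10↦4]  zeros at y ∈ {8}
  x = 8: [0↦1, 1↦2, 2↦3, 3↦4, 4↦5, 5↦6, 6↦7, 7↦8, 8↦9, 9↦10, 10↦0]  zeros at y ∈ {10}
  x = 9: [0↦9, 1↦9, 2↦9, 3↦9, 4↦9, 5↦9, 6↦9, 7↦9, 8↦9, 9↦9, 10↦9]  zeros at y ∈ ∅
  x = 10: [0↦8, 1↦7, 2↦6, 3↦5, 4↦4, 5↦3, 6↦2, 7↦1, 8↦0, 9↦10, 10↦9]  zeros at y ∈ {8}
Collecting zeros: affine points = {(0, 10), (1, 4), (2, 7), (3, 7), (4, 0), (5, 0), (6, 3), (7, 8), (8, 10), (10, 8)}.
Total count |C(F_11)_aff| = 10.


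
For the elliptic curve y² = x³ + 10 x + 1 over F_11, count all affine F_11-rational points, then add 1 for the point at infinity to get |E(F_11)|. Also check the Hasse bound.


Affine points = {(0, 1), (0, 10), (1, 1), (1, 10), (3, 5), (3, 6), (5, 0), (10, 1), (10, 10)}; affine count = 9; |E(F_11)| = 10.

Discriminant check: Δ ∝ 4a³ + 27b² = 4·10³ + 27·1² = 4·1000 + 27·1 ≡ 1 (mod 11). Nonzero ⇒ E is nonsingular.
For each x ∈ F_11, compute rhs = x³ + 10·x + 1 mod 11, then count y ∈ F_11 with y² ≡ rhs.
  x = 0: rhs = 1, matching y values: 1, 10 (2 points).
  x = 1: rhs = 1, matching y values: 1, 10 (2 points).
  x = 2: rhs = 7, matching y values: none (0 points).
  x = 3: rhs = 3, matching y values: 5, 6 (2 points).
  x = 4: rhs = 6, matching y values: none (0 points).
  x = 5: rhs = 0, matching y values: 0 (1 points).
  x = 6: rhs = 2, matching y values: none (0 points).
  x = 7: rhs = 7, matching y values: none (0 points).
  x = 8: rhs = 10, matching y values: none (0 points).
  x = 9: rhs = 6, matching y values: none (0 points).
  x = 10: rhs = 1, matching y values: 1, 10 (2 points).
Total affine count: 9.
Full point count |E(F_11)| = 9 + 1 = 10.
Hasse bound: |10 − (11+1)| = |-2| = 2 ≤ 2√11 ≈ 6.6332 ✓.


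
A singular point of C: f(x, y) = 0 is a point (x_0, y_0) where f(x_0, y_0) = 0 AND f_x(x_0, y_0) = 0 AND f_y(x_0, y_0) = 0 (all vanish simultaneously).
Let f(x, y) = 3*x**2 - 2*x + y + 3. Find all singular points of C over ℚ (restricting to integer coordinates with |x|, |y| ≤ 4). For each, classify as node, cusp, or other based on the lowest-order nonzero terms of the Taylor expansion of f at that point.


No singular points in the scanned grid; C is smooth there.

Compute partial derivatives:
  f_x = 6*x - 2.
  f_y = 1.
f_y = 1 is a nonzero constant, so f_y never vanishes: no point (x, y) can satisfy f = f_x = f_y = 0. In particular no (x, y) ∈ {−4, ..., 4}² is singular; the curve is smooth.


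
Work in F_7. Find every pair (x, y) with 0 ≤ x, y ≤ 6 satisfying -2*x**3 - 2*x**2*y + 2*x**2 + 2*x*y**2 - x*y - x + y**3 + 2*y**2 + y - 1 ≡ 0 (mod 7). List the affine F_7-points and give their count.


Affine F_7-points: ∅; count = 0.

For each of the 49 pairs (x, y) ∈ F_7², evaluate f(x, y) mod 7. Record the zeros.
  x = 0: [0↦6, 1↦3, 2↦3, 3↦5, 4↦1, 5↦4, 6↦6]  zeros at y ∈ ∅
  x = 1: [0↦5, 1↦1, 2↦4, 3↦6, 4↦6, 5↦3, 6↦3]  zeros at y ∈ ∅
  x = 2: [0↦3, 1↦1, 2↦3, 3↦1, 4↦1, 5↦2, 6↦3]  zeros at y ∈ ∅
  x = 3: [0↦2, 1↦5, 2↦2, 3↦6, 4↦2, 5↦3, 6↦1]  zeros at y ∈ ∅
  x = 4: [0↦4, 1↦1, 2↦3, 3↦2, 4↦4, 5↦1, 6↦6]  zeros at y ∈ ∅
  x = 5: [0↦4, 1↦5, 2↦1, 3↦5, 4↦2, 5↦5, 6↦6]  zeros at y ∈ ∅
  x = 6: [0↦4, 1↦5, 2↦5, 3↦3, 4↦5, 5↦3, 6↦3]  zeros at y ∈ ∅
Collecting zeros: affine points = ∅.
Total count |C(F_7)_aff| = 0.


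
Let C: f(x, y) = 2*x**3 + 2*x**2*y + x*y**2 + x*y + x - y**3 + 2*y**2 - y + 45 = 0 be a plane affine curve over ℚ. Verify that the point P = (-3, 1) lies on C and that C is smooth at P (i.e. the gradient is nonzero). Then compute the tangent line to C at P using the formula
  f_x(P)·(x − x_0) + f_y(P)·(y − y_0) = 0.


Tangent line at P: 45*x + 9*y + 126 = 0.

Step 1: f(-3, 1) = 0, so P lies on C.
Step 2: partial derivatives
  f_x(x, y) = 6*x**2 + 4*x*y + y**2 + y + 1, f_y(x, y) = 2*x**2 + 2*x*y + x - 3*y**2 + 4*y - 1.
  f_x(P) = 45, f_y(P) = 9 (gradient nonzero, so P is smooth).
Step 3: tangent line at P: 45·(x − -3) + 9·(y − 1) = 0.
Expanding: 45*x + 9*y + 126 = 0.


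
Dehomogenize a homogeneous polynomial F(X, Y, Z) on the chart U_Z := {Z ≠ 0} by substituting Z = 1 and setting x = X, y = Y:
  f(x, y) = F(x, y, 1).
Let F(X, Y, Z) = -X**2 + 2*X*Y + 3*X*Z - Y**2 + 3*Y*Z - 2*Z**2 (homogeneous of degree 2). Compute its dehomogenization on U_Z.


f(x, y) = -x**2 + 2*x*y + 3*x - y**2 + 3*y - 2

On U_Z we set Z = 1. Each monomial c·X^i·Y^j·Z^k in F becomes c·x^i·y^j·1^k = c·x^i·y^j.
Substituting Z = 1: F(X, Y, 1) = -x**2 + 2*x*y + 3*x - y**2 + 3*y - 2.
Note: deg(f) ≤ deg(F) = 2; strict inequality happens when F is divisible by Z (lost terms).


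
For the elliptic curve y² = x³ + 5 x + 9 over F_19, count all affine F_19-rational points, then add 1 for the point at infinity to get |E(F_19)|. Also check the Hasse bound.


Affine points = {(0, 3), (0, 16), (4, 6), (4, 13), (5, 8), (5, 11), (7, 8), (7, 11), (9, 2), (9, 17), (12, 7), (12, 12), (14, 7), (14, 12), (15, 1), (15, 18), (16, 9), (16, 10)}; affine count = 18; |E(F_19)| = 19.

Discriminant check: Δ ∝ 4a³ + 27b² = 4·5³ + 27·9² = 4·125 + 27·81 ≡ 8 (mod 19). Nonzero ⇒ E is nonsingular.
For each x ∈ F_19, compute rhs = x³ + 5·x + 9 mod 19, then count y ∈ F_19 with y² ≡ rhs.
  x = 0: rhs = 9, matching y values: 3, 16 (2 points).
  x = 1: rhs = 15, matching y values: none (0 points).
  x = 2: rhs = 8, matching y values: none (0 points).
  x = 3: rhs = 13, matching y values: none (0 points).
  x = 4: rhs = 17, matching y values: 6, 13 (2 points).
  x = 5: rhs = 7, matching y values: 8, 11 (2 points).
  x = 6: rhs = 8, matching y values: none (0 points).
  x = 7: rhs = 7, matching y values: 8, 11 (2 points).
  x = 8: rhs = 10, matching y values: none (0 points).
  x = 9: rhs = 4, matching y values: 2, 17 (2 points).
  x = 10: rhs = 14, matching y values: none (0 points).
  x = 11: rhs = 8, matching y values: none (0 points).
  x = 12: rhs = 11, matching y values: 7, 12 (2 points).
  x = 13: rhs = 10, matching y values: none (0 points).
  x = 14: rhs = 11, matching y values: 7, 12 (2 points).
  x = 15: rhs = 1, matching y values: 1, 18 (2 points).
  x = 16: rhs = 5, matching y values: 9, 10 (2 points).
  x = 17: rhs = 10, matching y values: none (0 points).
  x = 18: rhs = 3, matching y values: none (0 points).
Total affine count: 18.
Full point count |E(F_19)| = 18 + 1 = 19.
Hasse bound: |19 − (19+1)| = |-1| = 1 ≤ 2√19 ≈ 8.7178 ✓.


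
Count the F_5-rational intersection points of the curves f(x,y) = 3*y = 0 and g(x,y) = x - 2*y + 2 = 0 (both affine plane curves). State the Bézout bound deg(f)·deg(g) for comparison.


Common zeros: {(3, 0)}; count = 1; Bézout bound = 1.

deg(f) = 1, deg(g) = 1, so Bézout bound = 1.
Scan x ∈ F_5. For each x, list the y ∈ F_5 with f(x, y) ≡ 0 and those with g(x, y) ≡ 0 (mod 5); the common zeros in that column are the intersection.
  x = 0: f ≡ 0 at y ∈ {0}; g ≡ 0 at y ∈ {1}; common: ∅.
  x = 1: f ≡ 0 at y ∈ {0}; g ≡ 0 at y ∈ {4}; common: ∅.
  x = 2: f ≡ 0 at y ∈ {0}; g ≡ 0 at y ∈ {2}; common: ∅.
  x = 3: f ≡ 0 at y ∈ {0}; g ≡ 0 at y ∈ {0}; common: {0}.
  x = 4: f ≡ 0 at y ∈ {0}; g ≡ 0 at y ∈ {3}; common: ∅.
Collecting: common zeros = {(3, 0)}, so the count is 1.
Comparison with the Bézout bound: 1 ≤ 1 = deg(f)·deg(g), as expected for curves with no common component (the bound is attained).


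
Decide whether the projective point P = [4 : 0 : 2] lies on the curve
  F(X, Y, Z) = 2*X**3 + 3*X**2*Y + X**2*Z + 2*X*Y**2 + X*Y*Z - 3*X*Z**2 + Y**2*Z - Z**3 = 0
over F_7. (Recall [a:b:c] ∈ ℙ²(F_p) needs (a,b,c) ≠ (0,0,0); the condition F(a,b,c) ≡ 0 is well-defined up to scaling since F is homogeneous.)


F(4,0,2) ≡ 6 (mod 7); P is NOT on the curve.

Evaluate F(4, 0, 2) term-by-term (mod 7).
  2*X**3 ↦ 2·64·1·1 = 128
  3*X**2*Y ↦ 3·16·0·1 = 0
  X**2*Z ↦ 1·16·1·2 = 32
  2*X*Y**2 ↦ 2·4·0·1 = 0
  X*Y*Z ↦ 1·4·0·2 = 0
  -3*X*Z**2 ↦ -3·4·1·4 = -48
  Y**2*Z ↦ 1·1·0·2 = 0
  -Z**3 ↦ -1·1·1·8 = -8
Sum: F(4, 0, 2) = (128) + (0) + (32) + (0) + (0) + (-48) + (0) + (-8) = 104.
Reducing mod 7: 104 ≡ 6 (mod 7).
Since F(a, b, c) ≡ 6 ≠ 0 (mod 7), P does NOT lie on the curve.


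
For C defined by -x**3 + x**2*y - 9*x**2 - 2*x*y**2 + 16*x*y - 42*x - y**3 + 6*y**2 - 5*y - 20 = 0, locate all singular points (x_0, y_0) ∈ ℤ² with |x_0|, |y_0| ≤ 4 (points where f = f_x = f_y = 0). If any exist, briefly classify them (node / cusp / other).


Singular points: {(-2, 3)}; classification: cusp.

Compute partial derivatives:
  f_x = -3*x**2 + 2*x*y - 18*x - 2*y**2 + 16*y - 42.
  f_y = x**2 - 4*x*y + 16*x - 3*y**2 + 12*y - 5.
Scan x_0 ∈ {−4, ..., 4}. For each x_0, f_y(x_0, y) is a polynomial in y; find its integer roots y ∈ {−4, ..., 4}, then test f_x and f at those candidates.
  x = -4: f_y(-4, y) = -3*y**2 + 28*y - 53; no integer root y with |y| ≤ 4.
  x = -3: f_y(-3, y) = -3*y**2 + 24*y - 44; no integer root y with |y| ≤ 4.
  x = -2: f_y(-2, y) = -3*y**2 + 20*y - 33; vanishes at y ∈ {3}. (-2, 3): f_x = 0, f = 0 — SINGULAR.
  x = -1: f_y(-1, y) = -3*y**2 + 16*y - 20; vanishes at y ∈ {2}. (-1, 2): f_x = -7 ≠ 0.
  x = 0: f_y(0, y) = -3*y**2 + 12*y - 5; no integer root y with |y| ≤ 4.
  x = 1: f_y(1, y) = -3*y**2 + 8*y + 12; no integer root y with |y| ≤ 4.
  x = 2: f_y(2, y) = -3*y**2 + 4*y + 31; no integer root y with |y| ≤ 4.
  x = 3: f_y(3, y) = 52 - 3*y**2; no integer root y with |y| ≤ 4.
  x = 4: f_y(4, y) = -3*y**2 - 4*y + 75; no integer root y with |y| ≤ 4.
Only singular point on the grid: (-2, 3).
Classify: substitute x = -2 + u, y = 3 + v and expand: f = -u**3 + u**2*v - 2*u*v**2 - v**3 + v**2.
No constant or linear terms (consistent with a singular point). Quadratic part: v**2. Cubic part: -u**3 + u**2*v - 2*u*v**2 - v**3.
The quadratic part v**2 is a perfect square, so there is a single (double) tangent line v = 0, i.e. y = 3. Restricting the cubic part to that line (v = 0) leaves -u**3 ≠ 0, so f is not divisible by v and the branch is v² ≈ u**3 to lowest order — this is a cusp.
Classification: cusp.


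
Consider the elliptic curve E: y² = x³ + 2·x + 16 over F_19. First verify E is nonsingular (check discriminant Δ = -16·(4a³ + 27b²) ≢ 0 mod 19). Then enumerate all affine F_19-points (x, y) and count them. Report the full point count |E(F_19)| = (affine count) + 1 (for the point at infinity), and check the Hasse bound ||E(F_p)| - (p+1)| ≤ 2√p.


Affine points = {(0, 4), (0, 15), (1, 0), (2, 3), (2, 16), (3, 7), (3, 12), (6, 4), (6, 15), (11, 1), (11, 18), (12, 1), (12, 18), (13, 4), (13, 15), (15, 1), (15, 18), (17, 2), (17, 17)}; affine count = 19; |E(F_19)| = 20.

Discriminant check: Δ ∝ 4a³ + 27b² = 4·2³ + 27·16² = 4·8 + 27·256 ≡ 9 (mod 19). Nonzero ⇒ E is nonsingular.
For each x ∈ F_19, compute rhs = x³ + 2·x + 16 mod 19, then count y ∈ F_19 with y² ≡ rhs.
  x = 0: rhs = 16, matching y values: 4, 15 (2 points).
  x = 1: rhs = 0, matching y values: 0 (1 points).
  x = 2: rhs = 9, matching y values: 3, 16 (2 points).
  x = 3: rhs = 11, matching y values: 7, 12 (2 points).
  x = 4: rhs = 12, matching y values: none (0 points).
  x = 5: rhs = 18, matching y values: none (0 points).
  x = 6: rhs = 16, matching y values: 4, 15 (2 points).
  x = 7: rhs = 12, matching y values: none (0 points).
  x = 8: rhs = 12, matching y values: none (0 points).
  x = 9: rhs = 3, matching y values: none (0 points).
  x = 10: rhs = 10, matching y values: none (0 points).
  x = 11: rhs = 1, matching y values: 1, 18 (2 points).
  x = 12: rhs = 1, matching y values: 1, 18 (2 points).
  x = 13: rhs = 16, matching y values: 4, 15 (2 points).
  x = 14: rhs = 14, matching y values: none (0 points).
  x = 15: rhs = 1, matching y values: 1, 18 (2 points).
  x = 16: rhs = 2, matching y values: none (0 points).
  x = 17: rhs = 4, matching y values: 2, 17 (2 points).
  x = 18: rhs = 13, matching y values: none (0 points).
Total affine count: 19.
Full point count |E(F_19)| = 19 + 1 = 20.
Hasse bound: |20 − (19+1)| = |0| = 0 ≤ 2√19 ≈ 8.7178 ✓.


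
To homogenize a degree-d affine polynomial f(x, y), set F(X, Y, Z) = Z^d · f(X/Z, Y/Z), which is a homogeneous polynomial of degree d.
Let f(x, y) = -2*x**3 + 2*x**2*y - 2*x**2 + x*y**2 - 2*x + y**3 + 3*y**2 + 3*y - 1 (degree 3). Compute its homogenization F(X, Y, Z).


F(X, Y, Z) = -2*X**3 + 2*X**2*Y - 2*X**2*Z + X*Y**2 - 2*X*Z**2 + Y**3 + 3*Y**2*Z + 3*Y*Z**2 - Z**3

deg(f) = 3.
Substitute x = X/Z, y = Y/Z into f, then multiply by Z^3.
  monomial -2·x^3·y^0 ↦ -2·X^3·Y^0·Z^0.
  monomial 2·x^2·y^1 ↦ 2·X^2·Y^1·Z^0.
  monomial -2·x^2·y^0 ↦ -2·X^2·Y^0·Z^1.
  monomial 1·x^1·y^2 ↦ 1·X^1·Y^2·Z^0.
  monomial -2·x^1·y^0 ↦ -2·X^1·Y^0·Z^2.
  monomial 1·x^0·y^3 ↦ 1·X^0·Y^3·Z^0.
  monomial 3·x^0·y^2 ↦ 3·X^0·Y^2·Z^1.
  monomial 3·x^0·y^1 ↦ 3·X^0·Y^1·Z^2.
  monomial -1·x^0·y^0 ↦ -1·X^0·Y^0·Z^3.
Collecting: F(X, Y, Z) = -2*X**3 + 2*X**2*Y - 2*X**2*Z + X*Y**2 - 2*X*Z**2 + Y**3 + 3*Y**2*Z + 3*Y*Z**2 - Z**3.


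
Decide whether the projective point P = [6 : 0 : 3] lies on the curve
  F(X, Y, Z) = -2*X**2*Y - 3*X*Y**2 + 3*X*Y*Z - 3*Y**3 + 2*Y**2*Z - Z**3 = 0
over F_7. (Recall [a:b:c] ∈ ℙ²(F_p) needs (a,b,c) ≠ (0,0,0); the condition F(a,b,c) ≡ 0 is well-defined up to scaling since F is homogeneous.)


F(6,0,3) ≡ 1 (mod 7); P is NOT on the curve.

Evaluate F(6, 0, 3) term-by-term (mod 7).
  -2*X**2*Y ↦ -2·36·0·1 = 0
  -3*X*Y**2 ↦ -3·6·0·1 = 0
  3*X*Y*Z ↦ 3·6·0·3 = 0
  -3*Y**3 ↦ -3·1·0·1 = 0
  2*Y**2*Z ↦ 2·1·0·3 = 0
  -Z**3 ↦ -1·1·1·27 = -27
Sum: F(6, 0, 3) = (0) + (0) + (0) + (0) + (0) + (-27) = -27.
Reducing mod 7: -27 ≡ 1 (mod 7).
Since F(a, b, c) ≡ 1 ≠ 0 (mod 7), P does NOT lie on the curve.


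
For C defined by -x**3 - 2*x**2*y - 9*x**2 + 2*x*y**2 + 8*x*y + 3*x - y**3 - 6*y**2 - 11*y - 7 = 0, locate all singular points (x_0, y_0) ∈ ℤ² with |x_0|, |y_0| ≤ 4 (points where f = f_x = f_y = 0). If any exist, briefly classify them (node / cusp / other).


Singular points: {(-1, -3)}; classification: cusp.

Compute partial derivatives:
  f_x = -3*x**2 - 4*x*y - 18*x + 2*y**2 + 8*y + 3.
  f_y = -2*x**2 + 4*x*y + 8*x - 3*y**2 - 12*y - 11.
Scan x_0 ∈ {−4, ..., 4}. For each x_0, f_y(x_0, y) is a polynomial in y; find its integer roots y ∈ {−4, ..., 4}, then test f_x and f at those candidates.
  x = -4: f_y(-4, y) = -3*y**2 - 28*y - 75; no integer root y with |y| ≤ 4.
  x = -3: f_y(-3, y) = -3*y**2 - 24*y - 53; no integer root y with |y| ≤ 4.
  x = -2: f_y(-2, y) = -3*y**2 - 20*y - 35; no integer root y with |y| ≤ 4.
  x = -1: f_y(-1, y) = -3*y**2 - 16*y - 21; vanishes at y ∈ {-3}. (-1, -3): f_x = 0, f = 0 — SINGULAR.
  x = 0: f_y(0, y) = -3*y**2 - 12*y - 11; no integer root y with |y| ≤ 4.
  x = 1: f_y(1, y) = -3*y**2 - 8*y - 5; vanishes at y ∈ {-1}. (1, -1): f_x = -20 ≠ 0.
  x = 2: f_y(2, y) = -3*y**2 - 4*y - 3; no integer root y with |y| ≤ 4.
  x = 3: f_y(3, y) = -3*y**2 - 5; no integer root y with |y| ≤ 4.
  x = 4: f_y(4, y) = -3*y**2 + 4*y - 11; no integer root y with |y| ≤ 4.
Only singular point on the grid: (-1, -3).
Classify: substitute x = -1 + u, y = -3 + v and expand: f = -u**3 - 2*u**2*v + 2*u*v**2 - v**3 + v**2.
No constant or linear terms (consistent with a singular point). Quadratic part: v**2. Cubic part: -u**3 - 2*u**2*v + 2*u*v**2 - v**3.
The quadratic part v**2 is a perfect square, so there is a single (double) tangent line v = 0, i.e. y = -3. Restricting the cubic part to that line (v = 0) leaves -u**3 ≠ 0, so f is not divisible by v and the branch is v² ≈ u**3 to lowest order — this is a cusp.
Classification: cusp.


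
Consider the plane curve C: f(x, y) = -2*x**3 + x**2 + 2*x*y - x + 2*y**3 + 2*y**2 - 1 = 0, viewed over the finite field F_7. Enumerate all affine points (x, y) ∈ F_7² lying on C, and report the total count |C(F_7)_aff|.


Affine F_7-points: {(2, 1), (2, 4), (3, 0), (4, 1), (4, 2), (4, 3), (5, 0), (5, 1), (5, 5)}; count = 9.

For each of the 49 pairs (x, y) ∈ F_7², evaluate f(x, y) mod 7. Record the zeros.
  x = 0: [0↦6, 1↦3, 2↦2, 3↦1, 4↦5, 5↦5, 6↦6]  zeros at y ∈ ∅
  x = 1: [0↦4, 1↦3, 2↦4, 3↦5, 4↦4, 5↦6, 6↦2]  zeros at y ∈ ∅
  x = 2: [0↦6, 1↦0, 2↦3, 3↦6, 4↦0, 5↦4, 6↦2]  zeros at y ∈ {1, 4}
  x = 3: [0↦0, 1↦3, 2↦1, 3↦6, 4↦2, 5↦1, 6↦1]  zeros at y ∈ {0}
  x = 4: [0↦2, 1↦0, 2↦0, 3↦0, 4↦5, 5↦6, 6↦1]  zeros at y ∈ {1, 2, 3}
  x = 5: [0↦0, 1↦0, 2↦2, 3↦4, 4↦4, 5↦0, 6↦4]  zeros at y ∈ {0, 1, 5}
  x = 6: [0↦3, 1↦5, 2↦2, 3↦6, 4↦1, 5↦6, 6↦5]  zeros at y ∈ ∅
Collecting zeros: affine points = {(2, 1), (2, 4), (3, 0), (4, 1), (4, 2), (4, 3), (5, 0), (5, 1), (5, 5)}.
Total count |C(F_7)_aff| = 9.


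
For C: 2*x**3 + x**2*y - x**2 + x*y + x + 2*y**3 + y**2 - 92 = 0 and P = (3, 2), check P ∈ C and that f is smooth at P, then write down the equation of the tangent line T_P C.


Tangent line at P: 63*x + 40*y - 269 = 0.

Step 1: f(3, 2) = 0, so P lies on C.
Step 2: partial derivatives
  f_x(x, y) = 6*x**2 + 2*x*y - 2*x + y + 1, f_y(x, y) = x**2 + x + 6*y**2 + 2*y.
  f_x(P) = 63, f_y(P) = 40 (gradient nonzero, so P is smooth).
Step 3: tangent line at P: 63·(x − 3) + 40·(y − 2) = 0.
Expanding: 63*x + 40*y - 269 = 0.


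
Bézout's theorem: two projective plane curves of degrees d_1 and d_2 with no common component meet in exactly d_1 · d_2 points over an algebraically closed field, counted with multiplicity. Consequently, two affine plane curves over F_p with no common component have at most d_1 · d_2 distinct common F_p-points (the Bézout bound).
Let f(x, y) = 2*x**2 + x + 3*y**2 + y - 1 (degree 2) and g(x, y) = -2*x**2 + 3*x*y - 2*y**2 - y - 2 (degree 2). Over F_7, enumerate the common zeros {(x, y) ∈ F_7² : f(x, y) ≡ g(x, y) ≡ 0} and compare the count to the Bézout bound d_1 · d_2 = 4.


Common zeros: {(5, 3)}; count = 1; Bézout bound = 4.

deg(f) = 2, deg(g) = 2, so Bézout bound = 4.
Scan x ∈ F_7. For each x, list the y ∈ F_7 with f(x, y) ≡ 0 and those with g(x, y) ≡ 0 (mod 7); the common zeros in that column are the intersection.
  x = 0: f ≡ 0 at y ∈ ∅; g ≡ 0 at y ∈ ∅; common: ∅.
  x = 1: f ≡ 0 at y ∈ ∅; g ≡ 0 at y ∈ {4}; common: ∅.
  x = 2: f ≡ 0 at y ∈ ∅; g ≡ 0 at y ∈ {1, 5}; common: ∅.
  x = 3: f ≡ 0 at y ∈ ∅; g ≡ 0 at y ∈ {1, 3}; common: ∅.
  x = 4: f ≡ 0 at y ∈ {0, 2}; g ≡ 0 at y ∈ ∅; common: ∅.
  x = 5: f ≡ 0 at y ∈ {3, 6}; g ≡ 0 at y ∈ {3, 4}; common: {3}.
  x = 6: f ≡ 0 at y ∈ {0, 2}; g ≡ 0 at y ∈ ∅; common: ∅.
Collecting: common zeros = {(5, 3)}, so the count is 1.
Comparison with the Bézout bound: 1 ≤ 4 = deg(f)·deg(g), as expected for curves with no common component (the affine F_7-count falls short of the bound because intersections may lie at infinity, over extension fields, or carry multiplicity).


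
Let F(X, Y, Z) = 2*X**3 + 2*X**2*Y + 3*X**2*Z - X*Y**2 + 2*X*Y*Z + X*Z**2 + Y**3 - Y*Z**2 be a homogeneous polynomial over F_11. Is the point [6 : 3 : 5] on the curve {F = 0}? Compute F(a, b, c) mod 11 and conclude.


F(6,3,5) ≡ 8 (mod 11); P is NOT on the curve.

Evaluate F(6, 3, 5) term-by-term (mod 11).
  2*X**3 ↦ 2·216·1·1 = 432
  2*X**2*Y ↦ 2·36·3·1 = 216
  3*X**2*Z ↦ 3·36·1·5 = 540
  -X*Y**2 ↦ -1·6·9·1 = -54
  2*X*Y*Z ↦ 2·6·3·5 = 180
  X*Z**2 ↦ 1·6·1·25 = 150
  Y**3 ↦ 1·1·27·1 = 27
  -Y*Z**2 ↦ -1·1·3·25 = -75
Sum: F(6, 3, 5) = (432) + (216) + (540) + (-54) + (180) + (150) + (27) + (-75) = 1416.
Reducing mod 11: 1416 ≡ 8 (mod 11).
Since F(a, b, c) ≡ 8 ≠ 0 (mod 11), P does NOT lie on the curve.


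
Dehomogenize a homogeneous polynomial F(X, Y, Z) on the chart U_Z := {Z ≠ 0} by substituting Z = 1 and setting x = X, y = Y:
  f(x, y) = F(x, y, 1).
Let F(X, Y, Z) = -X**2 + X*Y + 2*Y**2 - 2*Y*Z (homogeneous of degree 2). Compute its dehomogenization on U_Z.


f(x, y) = -x**2 + x*y + 2*y**2 - 2*y

On U_Z we set Z = 1. Each monomial c·X^i·Y^j·Z^k in F becomes c·x^i·y^j·1^k = c·x^i·y^j.
Substituting Z = 1: F(X, Y, 1) = -x**2 + x*y + 2*y**2 - 2*y.
Note: deg(f) ≤ deg(F) = 2; strict inequality happens when F is divisible by Z (lost terms).


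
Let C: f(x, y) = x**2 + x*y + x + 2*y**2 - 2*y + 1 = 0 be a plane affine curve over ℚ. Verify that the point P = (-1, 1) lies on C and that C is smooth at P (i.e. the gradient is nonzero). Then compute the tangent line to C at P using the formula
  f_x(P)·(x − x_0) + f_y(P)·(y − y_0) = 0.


Tangent line at P: y - 1 = 0.

Step 1: f(-1, 1) = 0, so P lies on C.
Step 2: partial derivatives
  f_x(x, y) = 2*x + y + 1, f_y(x, y) = x + 4*y - 2.
  f_x(P) = 0, f_y(P) = 1 (gradient nonzero, so P is smooth).
Step 3: tangent line at P: 0·(x − -1) + 1·(y − 1) = 0.
Expanding: y - 1 = 0.


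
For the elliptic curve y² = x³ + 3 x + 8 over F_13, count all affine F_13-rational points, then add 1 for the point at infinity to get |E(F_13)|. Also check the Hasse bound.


Affine points = {(1, 5), (1, 8), (2, 3), (2, 10), (9, 6), (9, 7), (12, 2), (12, 11)}; affine count = 8; |E(F_13)| = 9.

Discriminant check: Δ ∝ 4a³ + 27b² = 4·3³ + 27·8² = 4·27 + 27·64 ≡ 3 (mod 13). Nonzero ⇒ E is nonsingular.
For each x ∈ F_13, compute rhs = x³ + 3·x + 8 mod 13, then count y ∈ F_13 with y² ≡ rhs.
  x = 0: rhs = 8, matching y values: none (0 points).
  x = 1: rhs = 12, matching y values: 5, 8 (2 points).
  x = 2: rhs = 9, matching y values: 3, 10 (2 points).
  x = 3: rhs = 5, matching y values: none (0 points).
  x = 4: rhs = 6, matching y values: none (0 points).
  x = 5: rhs = 5, matching y values: none (0 points).
  x = 6: rhs = 8, matching y values: none (0 points).
  x = 7: rhs = 8, matching y values: none (0 points).
  x = 8: rhs = 11, matching y values: none (0 points).
  x = 9: rhs = 10, matching y values: 6, 7 (2 points).
  x = 10: rhs = 11, matching y values: none (0 points).
  x = 11: rhs = 7, matching y values: none (0 points).
  x = 12: rhs = 4, matching y values: 2, 11 (2 points).
Total affine count: 8.
Full point count |E(F_13)| = 8 + 1 = 9.
Hasse bound: |9 − (13+1)| = |-5| = 5 ≤ 2√13 ≈ 7.2111 ✓.


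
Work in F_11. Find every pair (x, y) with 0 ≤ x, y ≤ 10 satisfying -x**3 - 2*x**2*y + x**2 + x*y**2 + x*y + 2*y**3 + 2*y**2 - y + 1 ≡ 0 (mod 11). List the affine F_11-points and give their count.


Affine F_11-points: {(2, 3), (2, 8), (2, 9), (3, 8), (5, 0), (7, 1), (9, 10)}; count = 7.

For each of the 121 pairs (x, y) ∈ F_11², evaluate f(x, y) mod 11. Record the zeros.
  x = 0: [0↦1, 1↦4, 2↦1, 3↦4, 4↦3, 5↦10, 6↦4, 7↦8, 8↦1, 9↦6, 10↦2]  zeros at y ∈ ∅
  x = 1: [0↦1, 1↦4, 2↦3, 3↦10, 4↦4, 5↦8, 6↦1, 7↦6, 8↦2, 9↦1, 10↦4]  zeros at y ∈ ∅
  x = 2: [0↦8, 1↦7, 2↦4, 3↦0, 4↦7, 5↦4, 6↦3, 7↦5, 8↦0, 9↦0, 10↦6]  zeros at y ∈ {3, 8, 9}
  x = 3: [0↦5, 1↦7, 2↦9, 3↦1, 4↦6, 5↦3, 6↦4, 7↦10, 8↦0, 9↦8, 10↦2]  zeros at y ∈ {8}
  x = 4: [0↦8, 1↦9, 2↦1, 3↦7, 4↦6, 5↦10, 6↦9, 7↦4, 8↦7, 9↦8, 10↦8]  zeros at y ∈ ∅
  x = 5: [0↦0, 1↦7, 2↦7, 3↦1, 4↦1, 5↦8, 6↦1, 7↦3, 8↦4, 9↦5, 10↦7]  zeros at y ∈ {0}
  x = 6: [0↦8, 1↦6, 2↦10, 3↦10, 4↦7, 5↦2, 6↦7, 7↦1, 8↦7, 9↦4, 10↦4]  zeros at y ∈ ∅
  x = 7: [0↦4, 1↦0, 2↦4, 3↦6, 4↦7, 5↦8, 6↦10, 7↦3, 8↦10, 9↦10, 10↦4]  zeros at y ∈ {1}
  x = 8: [0↦4, 1↦5, 2↦5, 3↦5, 4↦6, 5↦9, 6↦4, 7↦3, 8↦7, 9↦6, 10↦1]  zeros at y ∈ ∅
  x = 9: [0↦2, 1↦4, 2↦7, 3↦1, 4↦9, 5↦10, 6↦5, 7↦6, 8↦3, 9↦8, 10↦0]  zeros at y ∈ {10}
  x = 10: [0↦3, 1↦2, 2↦4, 3↦10, 4↦10, 5↦5, 6↦7, 7↦6, 8↦3, 9↦10, 10↦6]  zeros at y ∈ ∅
Collecting zeros: affine points = {(2, 3), (2, 8), (2, 9), (3, 8), (5, 0), (7, 1), (9, 10)}.
Total count |C(F_11)_aff| = 7.


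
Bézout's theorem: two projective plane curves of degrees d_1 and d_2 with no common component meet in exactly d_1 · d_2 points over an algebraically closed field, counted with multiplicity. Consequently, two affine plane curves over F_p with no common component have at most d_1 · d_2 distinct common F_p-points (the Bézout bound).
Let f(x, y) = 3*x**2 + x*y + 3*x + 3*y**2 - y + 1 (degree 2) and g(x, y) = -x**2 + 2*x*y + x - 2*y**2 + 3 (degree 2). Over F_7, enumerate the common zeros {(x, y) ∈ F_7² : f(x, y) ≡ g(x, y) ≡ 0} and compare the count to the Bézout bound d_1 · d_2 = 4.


Common zeros: ∅; count = 0; Bézout bound = 4.

deg(f) = 2, deg(g) = 2, so Bézout bound = 4.
Scan x ∈ F_7. For each x, list the y ∈ F_7 with f(x, y) ≡ 0 and those with g(x, y) ≡ 0 (mod 7); the common zeros in that column are the intersection.
  x = 0: f ≡ 0 at y ∈ ∅; g ≡ 0 at y ∈ ∅; common: ∅.
  x = 1: f ≡ 0 at y ∈ {0}; g ≡ 0 at y ∈ {4}; common: ∅.
  x = 2: f ≡ 0 at y ∈ {3, 6}; g ≡ 0 at y ∈ ∅; common: ∅.
  x = 3: f ≡ 0 at y ∈ {1, 3}; g ≡ 0 at y ∈ ∅; common: ∅.
  x = 4: f ≡ 0 at y ∈ ∅; g ≡ 0 at y ∈ ∅; common: ∅.
  x = 5: f ≡ 0 at y ∈ {0, 1}; g ≡ 0 at y ∈ ∅; common: ∅.
  x = 6: f ≡ 0 at y ∈ ∅; g ≡ 0 at y ∈ ∅; common: ∅.
Collecting: common zeros = ∅, so the count is 0.
Comparison with the Bézout bound: 0 ≤ 4 = deg(f)·deg(g), as expected for curves with no common component (the affine F_7-count falls short of the bound because intersections may lie at infinity, over extension fields, or carry multiplicity).


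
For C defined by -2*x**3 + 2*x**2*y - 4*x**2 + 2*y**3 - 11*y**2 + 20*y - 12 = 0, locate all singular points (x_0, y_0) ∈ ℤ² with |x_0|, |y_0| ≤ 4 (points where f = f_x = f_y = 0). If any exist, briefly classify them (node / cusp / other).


Singular points: {(0, 2)}; classification: cusp.

Compute partial derivatives:
  f_x = -6*x**2 + 4*x*y - 8*x.
  f_y = 2*x**2 + 6*y**2 - 22*y + 20.
Scan x_0 ∈ {−4, ..., 4}. For each x_0, f_y(x_0, y) is a polynomial in y; find its integer roots y ∈ {−4, ..., 4}, then test f_x and f at those candidates.
  x = -4: f_y(-4, y) = 6*y**2 - 22*y + 52; no integer root y with |y| ≤ 4.
  x = -3: f_y(-3, y) = 6*y**2 - 22*y + 38; no integer root y with |y| ≤ 4.
  x = -2: f_y(-2, y) = 6*y**2 - 22*y + 28; no integer root y with |y| ≤ 4.
  x = -1: f_y(-1, y) = 6*y**2 - 22*y + 22; no integer root y with |y| ≤ 4.
  x = 0: f_y(0, y) = 6*y**2 - 22*y + 20; vanishes at y ∈ {2}. (0, 2): f_x = 0, f = 0 — SINGULAR.
  x = 1: f_y(1, y) = 6*y**2 - 22*y + 22; no integer root y with |y| ≤ 4.
  x = 2: f_y(2, y) = 6*y**2 - 22*y + 28; no integer root y with |y| ≤ 4.
  x = 3: f_y(3, y) = 6*y**2 - 22*y + 38; no integer root y with |y| ≤ 4.
  x = 4: f_y(4, y) = 6*y**2 - 22*y + 52; no integer root y with |y| ≤ 4.
Only singular point on the grid: (0, 2).
Classify: substitute x = 0 + u, y = 2 + v and expand: f = -2*u**3 + 2*u**2*v + 2*v**3 + v**2.
No constant or linear terms (consistent with a singular point). Quadratic part: v**2. Cubic part: -2*u**3 + 2*u**2*v + 2*v**3.
The quadratic part v**2 is a perfect square, so there is a single (double) tangent line v = 0, i.e. y = 2. Restricting the cubic part to that line (v = 0) leaves -2*u**3 ≠ 0, so f is not divisible by v and the branch is v² ≈ 2*u**3 to lowest order — this is a cusp.
Classification: cusp.


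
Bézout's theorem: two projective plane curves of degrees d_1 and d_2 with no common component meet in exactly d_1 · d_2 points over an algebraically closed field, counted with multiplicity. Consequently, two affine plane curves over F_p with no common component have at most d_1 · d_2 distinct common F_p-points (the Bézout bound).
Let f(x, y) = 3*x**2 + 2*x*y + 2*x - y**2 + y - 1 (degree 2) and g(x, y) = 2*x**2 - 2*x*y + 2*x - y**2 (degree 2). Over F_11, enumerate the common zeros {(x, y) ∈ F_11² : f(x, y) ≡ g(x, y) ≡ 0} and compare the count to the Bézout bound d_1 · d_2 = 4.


Common zeros: {(10, 0)}; count = 1; Bézout bound = 4.

deg(f) = 2, deg(g) = 2, so Bézout bound = 4.
Scan x ∈ F_11. For each x, list the y ∈ F_11 with f(x, y) ≡ 0 and those with g(x, y) ≡ 0 (mod 11); the common zeros in that column are the intersection.
  x = 0: f ≡ 0 at y ∈ ∅; g ≡ 0 at y ∈ {0}; common: ∅.
  x = 1: f ≡ 0 at y ∈ {4, 10}; g ≡ 0 at y ∈ {3, 6}; common: ∅.
  x = 2: f ≡ 0 at y ∈ ∅; g ≡ 0 at y ∈ {2, 5}; common: ∅.
  x = 3: f ≡ 0 at y ∈ {3, 4}; g ≡ 0 at y ∈ {8}; common: ∅.
  x = 4: f ≡ 0 at y ∈ {0, 9}; g ≡ 0 at y ∈ {6, 8}; common: ∅.
  x = 5: f ≡ 0 at y ∈ ∅; g ≡ 0 at y ∈ ∅; common: ∅.
  x = 6: f ≡ 0 at y ∈ ∅; g ≡ 0 at y ∈ ∅; common: ∅.
  x = 7: f ≡ 0 at y ∈ ∅; g ≡ 0 at y ∈ ∅; common: ∅.
  x = 8: f ≡ 0 at y ∈ ∅; g ≡ 0 at y ∈ ∅; common: ∅.
  x = 9: f ≡ 0 at y ∈ {3, 5}; g ≡ 0 at y ∈ ∅; common: ∅.
  x = 10: f ≡ 0 at y ∈ {0, 10}; g ≡ 0 at y ∈ {0, 2}; common: {0}.
Collecting: common zeros = {(10, 0)}, so the count is 1.
Comparison with the Bézout bound: 1 ≤ 4 = deg(f)·deg(g), as expected for curves with no common component (the affine F_11-count falls short of the bound because intersections may lie at infinity, over extension fields, or carry multiplicity).


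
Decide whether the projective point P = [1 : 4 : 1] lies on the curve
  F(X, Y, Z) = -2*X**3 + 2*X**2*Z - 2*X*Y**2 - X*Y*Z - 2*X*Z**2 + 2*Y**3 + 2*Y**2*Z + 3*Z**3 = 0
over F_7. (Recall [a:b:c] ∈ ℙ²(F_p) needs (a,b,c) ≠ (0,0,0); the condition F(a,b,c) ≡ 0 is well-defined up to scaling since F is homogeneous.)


F(1,4,1) ≡ 6 (mod 7); P is NOT on the curve.

Evaluate F(1, 4, 1) term-by-term (mod 7).
  -2*X**3 ↦ -2·1·1·1 = -2
  2*X**2*Z ↦ 2·1·1·1 = 2
  -2*X*Y**2 ↦ -2·1·16·1 = -32
  -X*Y*Z ↦ -1·1·4·1 = -4
  -2*X*Z**2 ↦ -2·1·1·1 = -2
  2*Y**3 ↦ 2·1·64·1 = 128
  2*Y**2*Z ↦ 2·1·16·1 = 32
  3*Z**3 ↦ 3·1·1·1 = 3
Sum: F(1, 4, 1) = (-2) + (2) + (-32) + (-4) + (-2) + (128) + (32) + (3) = 125.
Reducing mod 7: 125 ≡ 6 (mod 7).
Since F(a, b, c) ≡ 6 ≠ 0 (mod 7), P does NOT lie on the curve.


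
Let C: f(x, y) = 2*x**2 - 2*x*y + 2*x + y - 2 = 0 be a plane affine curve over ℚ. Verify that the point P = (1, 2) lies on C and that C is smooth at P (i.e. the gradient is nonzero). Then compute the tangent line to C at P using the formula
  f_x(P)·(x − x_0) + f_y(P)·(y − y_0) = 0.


Tangent line at P: 2*x - y = 0.

Step 1: f(1, 2) = 0, so P lies on C.
Step 2: partial derivatives
  f_x(x, y) = 4*x - 2*y + 2, f_y(x, y) = 1 - 2*x.
  f_x(P) = 2, f_y(P) = -1 (gradient nonzero, so P is smooth).
Step 3: tangent line at P: 2·(x − 1) + -1·(y − 2) = 0.
Expanding: 2*x - y = 0.


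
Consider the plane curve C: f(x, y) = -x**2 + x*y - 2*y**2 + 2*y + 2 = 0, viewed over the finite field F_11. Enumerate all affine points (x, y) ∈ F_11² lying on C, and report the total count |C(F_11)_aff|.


Affine F_11-points: {(0, 4), (0, 8), (2, 1), (4, 4), (4, 10), (6, 5), (6, 10), (8, 8), (10, 1), (10, 5)}; count = 10.

For each of the 121 pairs (x, y) ∈ F_11², evaluate f(x, y) mod 11. Record the zeros.
  x = 0: [0↦2, 1↦2, 2↦9, 3↦1, 4↦0, 5↦6, 6↦8, 7↦6, 8↦0, 9↦1, 10↦9]  zeros at y ∈ {4, 8}
  x = 1: [0↦1, 1↦2, 2↦10, 3↦3, 4↦3, 5↦10, 6↦2, 7↦1, 8↦7, 9↦9, 10↦7]  zeros at y ∈ ∅
  x = 2: [0↦9, 1↦0, 2↦9, 3↦3, 4↦4, 5↦1, 6↦5, 7↦5, 8↦1, 9↦4, 10↦3]  zeros at y ∈ {1}
  x = 3: [0↦4, 1↦7, 2↦6, 3↦1, 4↦3, 5↦1, 6↦6, 7↦7, 8↦4, 9↦8, 10↦8]  zeros at y ∈ ∅
  x = 4: [0↦8, 1↦1, 2↦1, 3↦8, 4↦0, 5↦10, 6↦5, 7↦7, 8↦5, 9↦10, 10↦0]  zeros at y ∈ {4, 10}
  x = 5: [0↦10, 1↦4, 2↦5, 3↦2, 4↦6, 5↦6, 6↦2, 7↦5, 8↦4, 9↦10, 10↦1]  zeros at y ∈ ∅
  x = 6: [0↦10, 1↦5, 2↦7, 3↦5, 4↦10, 5↦0, 6↦8, 7↦1, 8↦1, 9↦8, 10↦0]  zeros at y ∈ {5, 10}
  x = 7: [0↦8, 1↦4, 2↦7, 3↦6, 4↦1, 5↦3, 6↦1, 7↦6, 8↦7, 9↦4, 10↦8]  zeros at y ∈ ∅
  x = 8: [0↦4, 1↦1, 2↦5, 3↦5, 4↦1, 5↦4, 6↦3, 7↦9, 8↦0, 9↦9, 10↦3]  zeros at y ∈ {8}
  x = 9: [0↦9, 1↦7, 2↦1, 3↦2, 4↦10, 5↦3, 6↦3, 7↦10, 8↦2, 9↦1, 10↦7]  zeros at y ∈ ∅
  x = 10: [0↦1, 1↦0, 2↦6, 3↦8, 4↦6, 5↦0, 6↦1, 7↦9, 8↦2, 9↦2, 10↦9]  zeros at y ∈ {1, 5}
Collecting zeros: affine points = {(0, 4), (0, 8), (2, 1), (4, 4), (4, 10), (6, 5), (6, 10), (8, 8), (10, 1), (10, 5)}.
Total count |C(F_11)_aff| = 10.


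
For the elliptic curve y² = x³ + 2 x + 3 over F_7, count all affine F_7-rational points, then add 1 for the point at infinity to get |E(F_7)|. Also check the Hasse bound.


Affine points = {(2, 1), (2, 6), (3, 1), (3, 6), (6, 0)}; affine count = 5; |E(F_7)| = 6.

Discriminant check: Δ ∝ 4a³ + 27b² = 4·2³ + 27·3² = 4·8 + 27·9 ≡ 2 (mod 7). Nonzero ⇒ E is nonsingular.
For each x ∈ F_7, compute rhs = x³ + 2·x + 3 mod 7, then count y ∈ F_7 with y² ≡ rhs.
  x = 0: rhs = 3, matching y values: none (0 points).
  x = 1: rhs = 6, matching y values: none (0 points).
  x = 2: rhs = 1, matching y values: 1, 6 (2 points).
  x = 3: rhs = 1, matching y values: 1, 6 (2 points).
  x = 4: rhs = 5, matching y values: none (0 points).
  x = 5: rhs = 5, matching y values: none (0 points).
  x = 6: rhs = 0, matching y values: 0 (1 points).
Total affine count: 5.
Full point count |E(F_7)| = 5 + 1 = 6.
Hasse bound: |6 − (7+1)| = |-2| = 2 ≤ 2√7 ≈ 5.2915 ✓.


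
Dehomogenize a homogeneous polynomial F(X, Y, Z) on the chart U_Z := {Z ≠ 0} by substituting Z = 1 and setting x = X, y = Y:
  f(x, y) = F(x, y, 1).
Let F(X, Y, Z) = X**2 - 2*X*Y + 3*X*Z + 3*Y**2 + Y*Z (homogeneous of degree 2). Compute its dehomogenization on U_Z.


f(x, y) = x**2 - 2*x*y + 3*x + 3*y**2 + y

On U_Z we set Z = 1. Each monomial c·X^i·Y^j·Z^k in F becomes c·x^i·y^j·1^k = c·x^i·y^j.
Substituting Z = 1: F(X, Y, 1) = x**2 - 2*x*y + 3*x + 3*y**2 + y.
Note: deg(f) ≤ deg(F) = 2; strict inequality happens when F is divisible by Z (lost terms).
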